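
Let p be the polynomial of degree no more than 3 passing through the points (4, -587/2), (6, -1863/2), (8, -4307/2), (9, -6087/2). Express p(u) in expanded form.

p(u) = -4u^3 - u^2 - 5u - 3/2

Write p(u) = au^3 + bu^2 + cu + d. Substituting each data point gives a linear system:
  64a + 16b + 4c + d = -587/2
  216a + 36b + 6c + d = -1863/2
  512a + 64b + 8c + d = -4307/2
  729a + 81b + 9c + d = -6087/2
Solving the system yields a = -4, b = -1, c = -5, d = -3/2.
So p(u) = -4u³ - u² - 5u - 3/2.
Check: p(4) = -587/2. ✓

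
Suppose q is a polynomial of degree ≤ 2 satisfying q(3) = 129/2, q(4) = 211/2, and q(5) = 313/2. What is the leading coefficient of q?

Write q(t) = at^2 + bt + c. Substituting each data point gives a linear system:
  9a + 3b + c = 129/2
  16a + 4b + c = 211/2
  25a + 5b + c = 313/2
Solving the system yields a = 5, b = 6, c = 3/2.
So q(t) = 5t^2 + 6t + 3/2.
The leading coefficient is 5.

5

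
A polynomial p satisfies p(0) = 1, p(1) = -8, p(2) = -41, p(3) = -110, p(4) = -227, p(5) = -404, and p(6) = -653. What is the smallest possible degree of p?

Forward differences of the values at x = 0, 1, 2, 3, 4, 5, 6:
  p  : 1  -8  -41  -110  -227  -404  -653
  Δ  : -9  -33  -69  -117  -177  -249
  Δ^2: -24  -36  -48  -60  -72
  Δ^3: -12  -12  -12  -12
  Δ^4: 0  0  0
  Δ^5: 0  0
  Δ^6: 0
The third differences are constant (-12) and nonzero, while all higher differences vanish, so the minimal degree is 3.

3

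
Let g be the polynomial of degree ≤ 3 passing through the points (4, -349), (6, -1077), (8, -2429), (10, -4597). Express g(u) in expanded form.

Write g(u) = au^3 + bu^2 + cu + d. Substituting each data point gives a linear system:
  64a + 16b + 4c + d = -349
  216a + 36b + 6c + d = -1077
  512a + 64b + 8c + d = -2429
  1000a + 100b + 10c + d = -4597
Solving the system yields a = -4, b = -6, c = 0, d = 3.
So g(u) = -4u^3 - 6u^2 + 3.
Check: g(8) = -2429. ✓

g(u) = -4u^3 - 6u^2 + 3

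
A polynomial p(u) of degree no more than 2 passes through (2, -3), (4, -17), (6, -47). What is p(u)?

p(u) = -2u^2 + 5u - 5

Write p(u) = au^2 + bu + c. Substituting each data point gives a linear system:
  4a + 2b + c = -3
  16a + 4b + c = -17
  36a + 6b + c = -47
Solving the system yields a = -2, b = 5, c = -5.
So p(u) = -2u^2 + 5u - 5.
Check: p(6) = -47. ✓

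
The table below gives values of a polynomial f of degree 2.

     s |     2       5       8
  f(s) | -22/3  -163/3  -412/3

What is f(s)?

f(s) = -2s^2 - (5/3)s + 4

Write f(s) = as^2 + bs + c. Substituting each data point gives a linear system:
  4a + 2b + c = -22/3
  25a + 5b + c = -163/3
  64a + 8b + c = -412/3
Solving the system yields a = -2, b = -5/3, c = 4.
So f(s) = -2s² - (5/3)s + 4.
Check: f(2) = -22/3. ✓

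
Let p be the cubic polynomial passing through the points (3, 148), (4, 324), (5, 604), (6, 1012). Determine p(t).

Using the Lagrange interpolation formula with nodes 3, 4, 5, 6:
  L_0(t) = (t - 4)(t - 5)(t - 6) / -6
  L_1(t) = (t - 3)(t - 5)(t - 6) / 2
  L_2(t) = (t - 3)(t - 4)(t - 6) / -2
  L_3(t) = (t - 3)(t - 4)(t - 5) / 6
Then p(t) = 148·L_0(t) + 324·L_1(t) + 604·L_2(t) + 1012·L_3(t).
Expanding and collecting terms gives p(t) = 4t^3 + 4t^2 + 4.
Check: p(4) = 324. ✓

p(t) = 4t^3 + 4t^2 + 4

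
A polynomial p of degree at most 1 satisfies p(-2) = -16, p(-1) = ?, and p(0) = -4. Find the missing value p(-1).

-10

On equispaced nodes a degree-1 polynomial has vanishing second forward difference, so
  p(-2) - 2·p(-1) + p(0) = 0.
Substituting the known values and solving for p(-1):
  -2·p(-1) = 20
  p(-1) = -10.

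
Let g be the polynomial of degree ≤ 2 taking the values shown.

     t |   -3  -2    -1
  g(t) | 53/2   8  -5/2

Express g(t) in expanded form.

Write g(t) = at^2 + bt + c. Substituting each data point gives a linear system:
  9a - 3b + c = 53/2
  4a - 2b + c = 8
  a - b + c = -5/2
Solving the system yields a = 4, b = 3/2, c = -5.
So g(t) = 4t² + (3/2)t - 5.
Check: g(-1) = -5/2. ✓

g(t) = 4t^2 + (3/2)t - 5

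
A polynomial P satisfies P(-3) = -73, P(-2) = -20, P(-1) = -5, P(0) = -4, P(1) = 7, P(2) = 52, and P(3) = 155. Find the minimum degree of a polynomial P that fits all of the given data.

3

Forward differences of the values at s = -3, -2, -1, 0, 1, 2, 3:
  P  : -73  -20  -5  -4  7  52  155
  Δ  : 53  15  1  11  45  103
  Δ^2: -38  -14  10  34  58
  Δ^3: 24  24  24  24
  Δ^4: 0  0  0
  Δ^5: 0  0
  Δ^6: 0
The third differences are constant (24) and nonzero, while all higher differences vanish, so the minimal degree is 3.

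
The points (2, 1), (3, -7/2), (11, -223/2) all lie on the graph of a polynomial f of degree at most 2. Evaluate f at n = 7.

Using the Lagrange interpolation formula with nodes 2, 3, 11:
  L_0(n) = (n - 3)(n - 11) / 9
  L_1(n) = (n - 2)(n - 11) / -8
  L_2(n) = (n - 2)(n - 3) / 72
Then f(n) = 1·L_0(n) - 7/2·L_1(n) - 223/2·L_2(n).
Expanding and collecting terms gives f(n) = -n² + (1/2)n + 4.
Evaluating at n = 7: f(7) = -83/2.

-83/2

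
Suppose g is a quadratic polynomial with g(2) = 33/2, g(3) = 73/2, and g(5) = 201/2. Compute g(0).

1/2

Using the Lagrange interpolation formula with nodes 2, 3, 5:
  L_0(u) = (u - 3)(u - 5) / 3
  L_1(u) = (u - 2)(u - 5) / -2
  L_2(u) = (u - 2)(u - 3) / 6
Then g(u) = 33/2·L_0(u) + 73/2·L_1(u) + 201/2·L_2(u).
Expanding and collecting terms gives g(u) = 4u^2 + 1/2.
Evaluating at u = 0: g(0) = 1/2.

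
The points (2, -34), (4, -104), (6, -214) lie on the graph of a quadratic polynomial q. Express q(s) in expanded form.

q(s) = -5s^2 - 5s - 4

Using the Lagrange interpolation formula with nodes 2, 4, 6:
  L_0(s) = (s - 4)(s - 6) / 8
  L_1(s) = (s - 2)(s - 6) / -4
  L_2(s) = (s - 2)(s - 4) / 8
Then q(s) = -34·L_0(s) - 104·L_1(s) - 214·L_2(s).
Expanding and collecting terms gives q(s) = -5s² - 5s - 4.
Check: q(2) = -34. ✓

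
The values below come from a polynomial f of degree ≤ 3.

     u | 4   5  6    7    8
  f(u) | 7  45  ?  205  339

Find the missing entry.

109

The 4 known points determine the degree-3 polynomial uniquely.
Write f(u) = au^3 + bu^2 + cu + d. Substituting each data point gives a linear system:
  64a + 16b + 4c + d = 7
  125a + 25b + 5c + d = 45
  343a + 49b + 7c + d = 205
  512a + 64b + 8c + d = 339
Solving the system yields a = 1, b = -2, c = -5, d = -5.
So f(u) = u^3 - 2u^2 - 5u - 5.
Then f(6) = 109.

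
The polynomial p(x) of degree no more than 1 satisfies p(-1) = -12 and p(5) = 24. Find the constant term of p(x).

-6

Write p(x) = ax + b. Substituting each data point gives a linear system:
  -a + b = -12
  5a + b = 24
Solving the system yields a = 6, b = -6.
So p(x) = 6x - 6.
The constant term is -6.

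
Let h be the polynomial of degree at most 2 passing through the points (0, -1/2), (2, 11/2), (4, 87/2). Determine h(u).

h(u) = 4u^2 - 5u - 1/2

Write h(u) = au^2 + bu + c. Substituting each data point gives a linear system:
  c = -1/2
  4a + 2b + c = 11/2
  16a + 4b + c = 87/2
Solving the system yields a = 4, b = -5, c = -1/2.
So h(u) = 4u² - 5u - 1/2.
Check: h(0) = -1/2. ✓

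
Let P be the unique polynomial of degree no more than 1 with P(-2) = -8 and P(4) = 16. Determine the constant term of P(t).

0

Write P(t) = at + b. Substituting each data point gives a linear system:
  -2a + b = -8
  4a + b = 16
Solving the system yields a = 4, b = 0.
So P(t) = 4t.
The constant term is 0.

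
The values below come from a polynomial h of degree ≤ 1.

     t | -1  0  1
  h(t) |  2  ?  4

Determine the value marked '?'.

The 2 known points determine the degree-1 polynomial uniquely.
Write h(t) = at + b. Substituting each data point gives a linear system:
  -a + b = 2
  a + b = 4
Solving the system yields a = 1, b = 3.
So h(t) = t + 3.
Then h(0) = 3.

3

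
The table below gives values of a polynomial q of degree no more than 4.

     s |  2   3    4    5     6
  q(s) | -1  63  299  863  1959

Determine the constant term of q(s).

3

Write q(s) = as^4 + bs^3 + cs^2 + ds + e. Substituting each data point gives a linear system:
  16a + 8b + 4c + 2d + e = -1
  81a + 27b + 9c + 3d + e = 63
  256a + 64b + 16c + 4d + e = 299
  625a + 125b + 25c + 5d + e = 863
  1296a + 216b + 36c + 6d + e = 1959
Solving the system yields a = 2, b = -2, c = -6, d = 2, e = 3.
So q(s) = 2s^4 - 2s^3 - 6s^2 + 2s + 3.
The constant term is 3.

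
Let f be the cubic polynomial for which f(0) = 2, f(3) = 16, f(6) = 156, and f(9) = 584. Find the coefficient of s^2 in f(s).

-2

Write f(s) = as^3 + bs^2 + cs + d. Substituting each data point gives a linear system:
  d = 2
  27a + 9b + 3c + d = 16
  216a + 36b + 6c + d = 156
  729a + 81b + 9c + d = 584
Solving the system yields a = 1, b = -2, c = 5/3, d = 2.
So f(s) = s³ - 2s² + (5/3)s + 2.
The coefficient of s^2 is -2.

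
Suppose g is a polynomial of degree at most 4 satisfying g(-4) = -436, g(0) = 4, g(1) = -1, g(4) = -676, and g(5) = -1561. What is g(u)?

Write g(u) = au^4 + bu^3 + cu^2 + du + e. Substituting each data point gives a linear system:
  256a - 64b + 16c - 4d + e = -436
  e = 4
  a + b + c + d + e = -1
  256a + 64b + 16c + 4d + e = -676
  625a + 125b + 25c + 5d + e = -1561
Solving the system yields a = -2, b = -2, c = -3, d = 2, e = 4.
So g(u) = -2u⁴ - 2u³ - 3u² + 2u + 4.
Check: g(-4) = -436. ✓

g(u) = -2u^4 - 2u^3 - 3u^2 + 2u + 4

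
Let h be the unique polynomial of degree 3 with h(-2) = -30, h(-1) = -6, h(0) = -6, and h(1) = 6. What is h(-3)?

-114

Write h(x) = ax^3 + bx^2 + cx + d. Substituting each data point gives a linear system:
  -8a + 4b - 2c + d = -30
  -a + b - c + d = -6
  d = -6
  a + b + c + d = 6
Solving the system yields a = 6, b = 6, c = 0, d = -6.
So h(x) = 6x³ + 6x² - 6.
Then h(-3) = -114.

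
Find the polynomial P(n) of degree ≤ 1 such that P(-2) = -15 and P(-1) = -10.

Write P(n) = an + b. Substituting each data point gives a linear system:
  -2a + b = -15
  -a + b = -10
Solving the system yields a = 5, b = -5.
So P(n) = 5n - 5.
Check: P(-1) = -10. ✓

P(n) = 5n - 5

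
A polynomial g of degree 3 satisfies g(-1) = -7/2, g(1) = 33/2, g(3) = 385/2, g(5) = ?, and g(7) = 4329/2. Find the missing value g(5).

On equispaced nodes a degree-3 polynomial has vanishing fourth forward difference, so
  g(-1) - 4·g(1) + 6·g(3) - 4·g(5) + g(7) = 0.
Substituting the known values and solving for g(5):
  -4·g(5) = -3250
  g(5) = 1625/2.

1625/2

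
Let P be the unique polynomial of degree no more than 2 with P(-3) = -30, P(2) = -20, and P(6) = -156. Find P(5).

Write P(u) = au^2 + bu + c. Substituting each data point gives a linear system:
  9a - 3b + c = -30
  4a + 2b + c = -20
  36a + 6b + c = -156
Solving the system yields a = -4, b = -2, c = 0.
So P(u) = -4u^2 - 2u.
Then P(5) = -110.

-110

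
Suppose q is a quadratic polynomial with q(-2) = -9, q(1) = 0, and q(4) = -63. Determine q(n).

q(n) = -4n^2 - n + 5

Using the Lagrange interpolation formula with nodes -2, 1, 4:
  L_0(n) = (n - 1)(n - 4) / 18
  L_1(n) = (n + 2)(n - 4) / -9
  L_2(n) = (n + 2)(n - 1) / 18
Then q(n) = -9·L_0(n) + 0·L_1(n) - 63·L_2(n).
Expanding and collecting terms gives q(n) = -4n^2 - n + 5.
Check: q(-2) = -9. ✓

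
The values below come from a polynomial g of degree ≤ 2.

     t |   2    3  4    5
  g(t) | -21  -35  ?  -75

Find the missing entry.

-53

On equispaced nodes a degree-2 polynomial has vanishing third forward difference, so
  - g(2) + 3·g(3) - 3·g(4) + g(5) = 0.
Substituting the known values and solving for g(4):
  -3·g(4) = 159
  g(4) = -53.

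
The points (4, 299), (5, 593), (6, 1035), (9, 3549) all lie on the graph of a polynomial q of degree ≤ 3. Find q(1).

Using the Lagrange interpolation formula with nodes 4, 5, 6, 9:
  L_0(u) = (u - 5)(u - 6)(u - 9) / -10
  L_1(u) = (u - 4)(u - 6)(u - 9) / 4
  L_2(u) = (u - 4)(u - 5)(u - 9) / -6
  L_3(u) = (u - 4)(u - 5)(u - 6) / 60
Then q(u) = 299·L_0(u) + 593·L_1(u) + 1035·L_2(u) + 3549·L_3(u).
Expanding and collecting terms gives q(u) = 5u³ - u² - 2u + 3.
Evaluating at u = 1: q(1) = 5.

5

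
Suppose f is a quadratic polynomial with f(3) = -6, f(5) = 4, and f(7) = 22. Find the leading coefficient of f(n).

Write f(n) = an^2 + bn + c. Substituting each data point gives a linear system:
  9a + 3b + c = -6
  25a + 5b + c = 4
  49a + 7b + c = 22
Solving the system yields a = 1, b = -3, c = -6.
So f(n) = n^2 - 3n - 6.
The leading coefficient is 1.

1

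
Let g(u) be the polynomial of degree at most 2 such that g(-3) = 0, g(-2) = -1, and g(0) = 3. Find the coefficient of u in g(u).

Write g(u) = au^2 + bu + c. Substituting each data point gives a linear system:
  9a - 3b + c = 0
  4a - 2b + c = -1
  c = 3
Solving the system yields a = 1, b = 4, c = 3.
So g(u) = u^2 + 4u + 3.
The coefficient of u is 4.

4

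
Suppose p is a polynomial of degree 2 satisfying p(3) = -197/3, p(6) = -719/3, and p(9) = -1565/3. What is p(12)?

-2735/3

Write p(s) = as^2 + bs + c. Substituting each data point gives a linear system:
  9a + 3b + c = -197/3
  36a + 6b + c = -719/3
  81a + 9b + c = -1565/3
Solving the system yields a = -6, b = -4, c = 1/3.
So p(s) = -6s² - 4s + 1/3.
Then p(12) = -2735/3.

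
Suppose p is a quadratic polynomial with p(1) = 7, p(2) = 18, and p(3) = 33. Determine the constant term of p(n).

Write p(n) = an^2 + bn + c. Substituting each data point gives a linear system:
  a + b + c = 7
  4a + 2b + c = 18
  9a + 3b + c = 33
Solving the system yields a = 2, b = 5, c = 0.
So p(n) = 2n^2 + 5n.
The constant term is 0.

0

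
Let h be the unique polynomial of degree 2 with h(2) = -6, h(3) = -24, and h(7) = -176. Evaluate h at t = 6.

-126

Write h(t) = at^2 + bt + c. Substituting each data point gives a linear system:
  4a + 2b + c = -6
  9a + 3b + c = -24
  49a + 7b + c = -176
Solving the system yields a = -4, b = 2, c = 6.
So h(t) = -4t^2 + 2t + 6.
Then h(6) = -126.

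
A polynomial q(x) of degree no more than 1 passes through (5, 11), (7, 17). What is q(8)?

Write q(x) = ax + b. Substituting each data point gives a linear system:
  5a + b = 11
  7a + b = 17
Solving the system yields a = 3, b = -4.
So q(x) = 3x - 4.
Then q(8) = 20.

20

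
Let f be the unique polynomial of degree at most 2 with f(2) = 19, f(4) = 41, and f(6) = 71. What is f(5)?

Using the Lagrange interpolation formula with nodes 2, 4, 6:
  L_0(x) = (x - 4)(x - 6) / 8
  L_1(x) = (x - 2)(x - 6) / -4
  L_2(x) = (x - 2)(x - 4) / 8
Then f(x) = 19·L_0(x) + 41·L_1(x) + 71·L_2(x).
Expanding and collecting terms gives f(x) = x^2 + 5x + 5.
Evaluating at x = 5: f(5) = 55.

55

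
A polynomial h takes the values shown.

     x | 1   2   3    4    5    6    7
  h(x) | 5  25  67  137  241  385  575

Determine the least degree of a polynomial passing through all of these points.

Forward differences of the values at x = 1, 2, 3, 4, 5, 6, 7:
  h  : 5  25  67  137  241  385  575
  Δ  : 20  42  70  104  144  190
  Δ^2: 22  28  34  40  46
  Δ^3: 6  6  6  6
  Δ^4: 0  0  0
  Δ^5: 0  0
  Δ^6: 0
The third differences are constant (6) and nonzero, while all higher differences vanish, so the minimal degree is 3.

3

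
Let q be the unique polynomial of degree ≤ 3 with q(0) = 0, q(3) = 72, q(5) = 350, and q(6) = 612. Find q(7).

980

Write q(x) = ax^3 + bx^2 + cx + d. Substituting each data point gives a linear system:
  d = 0
  27a + 9b + 3c + d = 72
  125a + 25b + 5c + d = 350
  216a + 36b + 6c + d = 612
Solving the system yields a = 3, b = -1, c = 0, d = 0.
So q(x) = 3x³ - x².
Then q(7) = 980.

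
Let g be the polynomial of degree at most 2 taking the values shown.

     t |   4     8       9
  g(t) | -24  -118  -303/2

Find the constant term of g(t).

6

Write g(t) = at^2 + bt + c. Substituting each data point gives a linear system:
  16a + 4b + c = -24
  64a + 8b + c = -118
  81a + 9b + c = -303/2
Solving the system yields a = -2, b = 1/2, c = 6.
So g(t) = -2t² + (1/2)t + 6.
The constant term is 6.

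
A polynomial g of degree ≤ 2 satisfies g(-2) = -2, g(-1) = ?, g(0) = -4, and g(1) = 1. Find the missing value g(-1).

The 3 known points determine the degree-2 polynomial uniquely.
Write g(s) = as^2 + bs + c. Substituting each data point gives a linear system:
  4a - 2b + c = -2
  c = -4
  a + b + c = 1
Solving the system yields a = 2, b = 3, c = -4.
So g(s) = 2s^2 + 3s - 4.
Then g(-1) = -5.

-5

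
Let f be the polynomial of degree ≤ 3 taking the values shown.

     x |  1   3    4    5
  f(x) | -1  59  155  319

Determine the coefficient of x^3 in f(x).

3

Write f(x) = ax^3 + bx^2 + cx + d. Substituting each data point gives a linear system:
  a + b + c + d = -1
  27a + 9b + 3c + d = 59
  64a + 16b + 4c + d = 155
  125a + 25b + 5c + d = 319
Solving the system yields a = 3, b = -2, c = -1, d = -1.
So f(x) = 3x^3 - 2x^2 - x - 1.
The leading coefficient is 3.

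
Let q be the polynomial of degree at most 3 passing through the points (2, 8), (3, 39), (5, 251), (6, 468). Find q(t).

q(t) = 3t^3 - 5t^2 - t + 6

Write q(t) = at^3 + bt^2 + ct + d. Substituting each data point gives a linear system:
  8a + 4b + 2c + d = 8
  27a + 9b + 3c + d = 39
  125a + 25b + 5c + d = 251
  216a + 36b + 6c + d = 468
Solving the system yields a = 3, b = -5, c = -1, d = 6.
So q(t) = 3t^3 - 5t^2 - t + 6.
Check: q(5) = 251. ✓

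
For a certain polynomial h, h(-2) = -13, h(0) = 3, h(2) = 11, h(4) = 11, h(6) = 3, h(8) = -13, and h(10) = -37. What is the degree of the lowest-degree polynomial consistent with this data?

2

Forward differences of the values at s = -2, 0, 2, 4, 6, 8, 10:
  h  : -13  3  11  11  3  -13  -37
  Δ  : 16  8  0  -8  -16  -24
  Δ^2: -8  -8  -8  -8  -8
  Δ^3: 0  0  0  0
  Δ^4: 0  0  0
  Δ^5: 0  0
  Δ^6: 0
The second differences are constant (-8) and nonzero, while all higher differences vanish, so the minimal degree is 2.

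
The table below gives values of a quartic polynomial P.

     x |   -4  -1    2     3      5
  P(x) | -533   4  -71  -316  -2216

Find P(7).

Write P(x) = ax^4 + bx^3 + cx^2 + dx + e. Substituting each data point gives a linear system:
  256a - 64b + 16c - 4d + e = -533
  a - b + c - d + e = 4
  16a + 8b + 4c + 2d + e = -71
  81a + 27b + 9c + 3d + e = -316
  625a + 125b + 25c + 5d + e = -2216
Solving the system yields a = -3, b = -3, c = 2, d = -3, e = -1.
So P(x) = -3x⁴ - 3x³ + 2x² - 3x - 1.
Then P(7) = -8156.

-8156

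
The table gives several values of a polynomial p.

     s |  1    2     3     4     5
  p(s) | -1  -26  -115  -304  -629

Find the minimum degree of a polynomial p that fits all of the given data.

3

Forward differences of the values at s = 1, 2, 3, 4, 5:
  p  : -1  -26  -115  -304  -629
  Δ  : -25  -89  -189  -325
  Δ^2: -64  -100  -136
  Δ^3: -36  -36
  Δ^4: 0
The third differences are constant (-36) and nonzero, while all higher differences vanish, so the minimal degree is 3.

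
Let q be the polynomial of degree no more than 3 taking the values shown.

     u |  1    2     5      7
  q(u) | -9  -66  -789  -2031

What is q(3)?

Using the Lagrange interpolation formula with nodes 1, 2, 5, 7:
  L_0(u) = (u - 2)(u - 5)(u - 7) / -24
  L_1(u) = (u - 1)(u - 5)(u - 7) / 15
  L_2(u) = (u - 1)(u - 2)(u - 7) / -24
  L_3(u) = (u - 1)(u - 2)(u - 5) / 60
Then q(u) = -9·L_0(u) - 66·L_1(u) - 789·L_2(u) - 2031·L_3(u).
Expanding and collecting terms gives q(u) = -5u³ - 6u² - 4u + 6.
Evaluating at u = 3: q(3) = -195.

-195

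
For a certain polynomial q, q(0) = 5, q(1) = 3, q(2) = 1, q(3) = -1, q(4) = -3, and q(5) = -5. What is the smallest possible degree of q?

1

Forward differences of the values at x = 0, 1, 2, 3, 4, 5:
  q  : 5  3  1  -1  -3  -5
  Δ  : -2  -2  -2  -2  -2
  Δ^2: 0  0  0  0
  Δ^3: 0  0  0
  Δ^4: 0  0
  Δ^5: 0
The first differences are constant (-2) and nonzero, while all higher differences vanish, so the minimal degree is 1.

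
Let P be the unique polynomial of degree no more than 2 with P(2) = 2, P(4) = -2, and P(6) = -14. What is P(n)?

P(n) = -n^2 + 4n - 2

Write P(n) = an^2 + bn + c. Substituting each data point gives a linear system:
  4a + 2b + c = 2
  16a + 4b + c = -2
  36a + 6b + c = -14
Solving the system yields a = -1, b = 4, c = -2.
So P(n) = -n² + 4n - 2.
Check: P(4) = -2. ✓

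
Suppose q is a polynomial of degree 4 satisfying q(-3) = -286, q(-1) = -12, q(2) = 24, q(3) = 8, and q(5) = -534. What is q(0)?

-4

Using the Lagrange interpolation formula with nodes -3, -1, 2, 3, 5:
  L_0(u) = (u + 1)(u - 2)(u - 3)(u - 5) / 480
  L_1(u) = (u + 3)(u - 2)(u - 3)(u - 5) / -144
  L_2(u) = (u + 3)(u + 1)(u - 3)(u - 5) / 45
  L_3(u) = (u + 3)(u + 1)(u - 2)(u - 5) / -48
  L_4(u) = (u + 3)(u + 1)(u - 2)(u - 3) / 288
Then q(u) = -286·L_0(u) - 12·L_1(u) + 24·L_2(u) + 8·L_3(u) - 534·L_4(u).
Expanding and collecting terms gives q(u) = -2u⁴ + 5u³ + 3u² + 4u - 4.
Evaluating at u = 0: q(0) = -4.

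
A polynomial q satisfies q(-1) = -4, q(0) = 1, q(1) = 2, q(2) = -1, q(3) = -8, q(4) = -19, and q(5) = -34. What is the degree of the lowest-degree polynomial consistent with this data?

2

Forward differences of the values at s = -1, 0, 1, 2, 3, 4, 5:
  q  : -4  1  2  -1  -8  -19  -34
  Δ  : 5  1  -3  -7  -11  -15
  Δ^2: -4  -4  -4  -4  -4
  Δ^3: 0  0  0  0
  Δ^4: 0  0  0
  Δ^5: 0  0
  Δ^6: 0
The second differences are constant (-4) and nonzero, while all higher differences vanish, so the minimal degree is 2.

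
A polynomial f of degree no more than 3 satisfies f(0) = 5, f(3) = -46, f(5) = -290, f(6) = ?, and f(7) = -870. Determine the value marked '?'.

The 4 known points determine the degree-3 polynomial uniquely.
Write f(x) = ax^3 + bx^2 + cx + d. Substituting each data point gives a linear system:
  d = 5
  27a + 9b + 3c + d = -46
  125a + 25b + 5c + d = -290
  343a + 49b + 7c + d = -870
Solving the system yields a = -3, b = 3, c = 1, d = 5.
So f(x) = -3x^3 + 3x^2 + x + 5.
Then f(6) = -529.

-529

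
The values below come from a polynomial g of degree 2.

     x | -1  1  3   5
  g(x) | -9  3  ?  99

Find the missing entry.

On equispaced nodes a degree-2 polynomial has vanishing third forward difference, so
  - g(-1) + 3·g(1) - 3·g(3) + g(5) = 0.
Substituting the known values and solving for g(3):
  -3·g(3) = -117
  g(3) = 39.

39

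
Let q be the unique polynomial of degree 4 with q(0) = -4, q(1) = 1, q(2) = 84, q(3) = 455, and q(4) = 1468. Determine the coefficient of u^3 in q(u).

Write q(u) = au^4 + bu^3 + cu^2 + du + e. Substituting each data point gives a linear system:
  e = -4
  a + b + c + d + e = 1
  16a + 8b + 4c + 2d + e = 84
  81a + 27b + 9c + 3d + e = 455
  256a + 64b + 16c + 4d + e = 1468
Solving the system yields a = 6, b = -1, c = 0, d = 0, e = -4.
So q(u) = 6u⁴ - u³ - 4.
The coefficient of u^3 is -1.

-1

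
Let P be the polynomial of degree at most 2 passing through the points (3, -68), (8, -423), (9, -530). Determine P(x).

P(x) = -6x^2 - 5x + 1

Using the Lagrange interpolation formula with nodes 3, 8, 9:
  L_0(x) = (x - 8)(x - 9) / 30
  L_1(x) = (x - 3)(x - 9) / -5
  L_2(x) = (x - 3)(x - 8) / 6
Then P(x) = -68·L_0(x) - 423·L_1(x) - 530·L_2(x).
Expanding and collecting terms gives P(x) = -6x^2 - 5x + 1.
Check: P(8) = -423. ✓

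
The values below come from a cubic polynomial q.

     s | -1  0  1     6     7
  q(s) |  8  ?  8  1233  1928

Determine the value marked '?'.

3

The 4 known points determine the degree-3 polynomial uniquely.
Write q(s) = as^3 + bs^2 + cs + d. Substituting each data point gives a linear system:
  -a + b - c + d = 8
  a + b + c + d = 8
  216a + 36b + 6c + d = 1233
  343a + 49b + 7c + d = 1928
Solving the system yields a = 5, b = 5, c = -5, d = 3.
So q(s) = 5s³ + 5s² - 5s + 3.
Then q(0) = 3.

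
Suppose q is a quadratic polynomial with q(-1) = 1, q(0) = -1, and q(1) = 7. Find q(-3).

Forward differences of the values at s = -1, 0, 1:
  q  : 1  -1  7
  Δ  : -2  8
  Δ^2: 10
The second differences are constant, confirming degree 2.
Interpolating (Newton forward form) and evaluating at s = -3 gives q(-3) = 35.

35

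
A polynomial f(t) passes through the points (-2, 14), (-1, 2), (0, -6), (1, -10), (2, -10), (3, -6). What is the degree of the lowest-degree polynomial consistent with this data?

Forward differences of the values at t = -2, -1, 0, 1, 2, 3:
  f  : 14  2  -6  -10  -10  -6
  Δ  : -12  -8  -4  0  4
  Δ^2: 4  4  4  4
  Δ^3: 0  0  0
  Δ^4: 0  0
  Δ^5: 0
The second differences are constant (4) and nonzero, while all higher differences vanish, so the minimal degree is 2.

2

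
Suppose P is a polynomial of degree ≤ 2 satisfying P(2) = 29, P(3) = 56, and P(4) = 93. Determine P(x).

Using the Lagrange interpolation formula with nodes 2, 3, 4:
  L_0(x) = (x - 3)(x - 4) / 2
  L_1(x) = (x - 2)(x - 4) / -1
  L_2(x) = (x - 2)(x - 3) / 2
Then P(x) = 29·L_0(x) + 56·L_1(x) + 93·L_2(x).
Expanding and collecting terms gives P(x) = 5x² + 2x + 5.
Check: P(2) = 29. ✓

P(x) = 5x^2 + 2x + 5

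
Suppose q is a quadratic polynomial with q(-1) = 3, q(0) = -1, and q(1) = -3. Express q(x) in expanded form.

Write q(x) = ax^2 + bx + c. Substituting each data point gives a linear system:
  a - b + c = 3
  c = -1
  a + b + c = -3
Solving the system yields a = 1, b = -3, c = -1.
So q(x) = x^2 - 3x - 1.
Check: q(0) = -1. ✓

q(x) = x^2 - 3x - 1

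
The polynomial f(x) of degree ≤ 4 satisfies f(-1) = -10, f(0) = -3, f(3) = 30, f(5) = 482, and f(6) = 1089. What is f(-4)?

149

Using the Lagrange interpolation formula with nodes -1, 0, 3, 5, 6:
  L_0(x) = x(x - 3)(x - 5)(x - 6) / 168
  L_1(x) = (x + 1)(x - 3)(x - 5)(x - 6) / -90
  L_2(x) = (x + 1)x(x - 5)(x - 6) / 72
  L_3(x) = (x + 1)x(x - 3)(x - 6) / -60
  L_4(x) = (x + 1)x(x - 3)(x - 5) / 126
Then f(x) = -10·L_0(x) - 3·L_1(x) + 30·L_2(x) + 482·L_3(x) + 1089·L_4(x).
Expanding and collecting terms gives f(x) = x^4 - 6x^2 + 2x - 3.
Evaluating at x = -4: f(-4) = 149.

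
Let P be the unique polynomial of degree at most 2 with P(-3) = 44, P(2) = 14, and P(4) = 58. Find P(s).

Using the Lagrange interpolation formula with nodes -3, 2, 4:
  L_0(s) = (s - 2)(s - 4) / 35
  L_1(s) = (s + 3)(s - 4) / -10
  L_2(s) = (s + 3)(s - 2) / 14
Then P(s) = 44·L_0(s) + 14·L_1(s) + 58·L_2(s).
Expanding and collecting terms gives P(s) = 4s² - 2s + 2.
Check: P(2) = 14. ✓

P(s) = 4s^2 - 2s + 2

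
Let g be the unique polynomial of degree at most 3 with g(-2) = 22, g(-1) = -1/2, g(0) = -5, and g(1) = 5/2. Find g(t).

g(t) = -t^3 + 6t^2 + (5/2)t - 5

Using the Lagrange interpolation formula with nodes -2, -1, 0, 1:
  L_0(t) = (t + 1)t(t - 1) / -6
  L_1(t) = (t + 2)t(t - 1) / 2
  L_2(t) = (t + 2)(t + 1)(t - 1) / -2
  L_3(t) = (t + 2)(t + 1)t / 6
Then g(t) = 22·L_0(t) - 1/2·L_1(t) - 5·L_2(t) + 5/2·L_3(t).
Expanding and collecting terms gives g(t) = -t^3 + 6t^2 + (5/2)t - 5.
Check: g(1) = 5/2. ✓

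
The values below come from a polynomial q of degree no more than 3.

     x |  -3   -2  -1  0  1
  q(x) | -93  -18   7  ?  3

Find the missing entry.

6

The 4 known points determine the degree-3 polynomial uniquely.
Write q(x) = ax^3 + bx^2 + cx + d. Substituting each data point gives a linear system:
  -27a + 9b - 3c + d = -93
  -8a + 4b - 2c + d = -18
  -a + b - c + d = 7
  a + b + c + d = 3
Solving the system yields a = 4, b = -1, c = -6, d = 6.
So q(x) = 4x^3 - x^2 - 6x + 6.
Then q(0) = 6.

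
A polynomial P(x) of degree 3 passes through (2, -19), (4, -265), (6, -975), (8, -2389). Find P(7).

-1579

Write P(x) = ax^3 + bx^2 + cx + d. Substituting each data point gives a linear system:
  8a + 4b + 2c + d = -19
  64a + 16b + 4c + d = -265
  216a + 36b + 6c + d = -975
  512a + 64b + 8c + d = -2389
Solving the system yields a = -5, b = 2, c = 5, d = 3.
So P(x) = -5x³ + 2x² + 5x + 3.
Then P(7) = -1579.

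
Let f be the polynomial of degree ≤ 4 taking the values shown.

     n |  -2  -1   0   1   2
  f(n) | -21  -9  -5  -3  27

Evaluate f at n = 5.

Write f(n) = an^4 + bn^3 + cn^2 + dn + e. Substituting each data point gives a linear system:
  16a - 8b + 4c - 2d + e = -21
  a - b + c - d + e = -9
  e = -5
  a + b + c + d + e = -3
  16a + 8b + 4c + 2d + e = 27
Solving the system yields a = 1, b = 3, c = -2, d = 0, e = -5.
So f(n) = n^4 + 3n^3 - 2n^2 - 5.
Then f(5) = 945.

945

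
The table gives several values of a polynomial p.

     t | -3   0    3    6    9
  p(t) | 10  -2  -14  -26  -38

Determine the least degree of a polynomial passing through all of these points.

1

Forward differences of the values at t = -3, 0, 3, 6, 9:
  p  : 10  -2  -14  -26  -38
  Δ  : -12  -12  -12  -12
  Δ^2: 0  0  0
  Δ^3: 0  0
  Δ^4: 0
The first differences are constant (-12) and nonzero, while all higher differences vanish, so the minimal degree is 1.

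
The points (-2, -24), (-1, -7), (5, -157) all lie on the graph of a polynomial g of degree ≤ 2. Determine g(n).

g(n) = -6n^2 - n - 2

Write g(n) = an^2 + bn + c. Substituting each data point gives a linear system:
  4a - 2b + c = -24
  a - b + c = -7
  25a + 5b + c = -157
Solving the system yields a = -6, b = -1, c = -2.
So g(n) = -6n^2 - n - 2.
Check: g(-2) = -24. ✓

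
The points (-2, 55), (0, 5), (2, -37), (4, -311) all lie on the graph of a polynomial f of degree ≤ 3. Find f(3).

Forward differences of the values at u = -2, 0, 2, 4:
  f  : 55  5  -37  -311
  Δ  : -50  -42  -274
  Δ^2: 8  -232
  Δ^3: -240
The third differences are constant, confirming degree 3.
Interpolating (Newton forward form) and evaluating at u = 3 gives f(3) = -130.

-130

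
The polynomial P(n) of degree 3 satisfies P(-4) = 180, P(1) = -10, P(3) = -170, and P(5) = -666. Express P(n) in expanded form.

P(n) = -4n^3 - 6n^2 - 4n + 4

Write P(n) = an^3 + bn^2 + cn + d. Substituting each data point gives a linear system:
  -64a + 16b - 4c + d = 180
  a + b + c + d = -10
  27a + 9b + 3c + d = -170
  125a + 25b + 5c + d = -666
Solving the system yields a = -4, b = -6, c = -4, d = 4.
So P(n) = -4n^3 - 6n^2 - 4n + 4.
Check: P(3) = -170. ✓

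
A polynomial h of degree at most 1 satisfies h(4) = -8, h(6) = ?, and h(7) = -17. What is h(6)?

The 2 known points determine the degree-1 polynomial uniquely.
Write h(n) = an + b. Substituting each data point gives a linear system:
  4a + b = -8
  7a + b = -17
Solving the system yields a = -3, b = 4.
So h(n) = -3n + 4.
Then h(6) = -14.

-14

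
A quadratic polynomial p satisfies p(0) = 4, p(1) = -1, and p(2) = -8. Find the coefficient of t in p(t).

Write p(t) = at^2 + bt + c. Substituting each data point gives a linear system:
  c = 4
  a + b + c = -1
  4a + 2b + c = -8
Solving the system yields a = -1, b = -4, c = 4.
So p(t) = -t² - 4t + 4.
The coefficient of t is -4.

-4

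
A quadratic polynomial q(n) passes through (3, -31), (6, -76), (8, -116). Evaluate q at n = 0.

Write q(n) = an^2 + bn + c. Substituting each data point gives a linear system:
  9a + 3b + c = -31
  36a + 6b + c = -76
  64a + 8b + c = -116
Solving the system yields a = -1, b = -6, c = -4.
So q(n) = -n² - 6n - 4.
Then q(0) = -4.

-4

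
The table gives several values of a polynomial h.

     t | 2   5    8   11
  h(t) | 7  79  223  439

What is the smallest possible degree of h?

Forward differences of the values at t = 2, 5, 8, 11:
  h  : 7  79  223  439
  Δ  : 72  144  216
  Δ^2: 72  72
  Δ^3: 0
The second differences are constant (72) and nonzero, while all higher differences vanish, so the minimal degree is 2.

2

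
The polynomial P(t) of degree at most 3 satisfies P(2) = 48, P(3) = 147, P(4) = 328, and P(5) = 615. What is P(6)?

Using the Lagrange interpolation formula with nodes 2, 3, 4, 5:
  L_0(t) = (t - 3)(t - 4)(t - 5) / -6
  L_1(t) = (t - 2)(t - 4)(t - 5) / 2
  L_2(t) = (t - 2)(t - 3)(t - 5) / -2
  L_3(t) = (t - 2)(t - 3)(t - 4) / 6
Then P(t) = 48·L_0(t) + 147·L_1(t) + 328·L_2(t) + 615·L_3(t).
Expanding and collecting terms gives P(t) = 4t^3 + 5t^2 - 2t.
Evaluating at t = 6: P(6) = 1032.

1032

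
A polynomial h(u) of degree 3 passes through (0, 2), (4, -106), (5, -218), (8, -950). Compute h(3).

Using the Lagrange interpolation formula with nodes 0, 4, 5, 8:
  L_0(u) = (u - 4)(u - 5)(u - 8) / -160
  L_1(u) = u(u - 5)(u - 8) / 16
  L_2(u) = u(u - 4)(u - 8) / -15
  L_3(u) = u(u - 4)(u - 5) / 96
Then h(u) = 2·L_0(u) - 106·L_1(u) - 218·L_2(u) - 950·L_3(u).
Expanding and collecting terms gives h(u) = -2u^3 + u^2 + u + 2.
Evaluating at u = 3: h(3) = -40.

-40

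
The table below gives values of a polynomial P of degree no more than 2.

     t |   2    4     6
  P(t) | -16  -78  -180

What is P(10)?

Using the Lagrange interpolation formula with nodes 2, 4, 6:
  L_0(t) = (t - 4)(t - 6) / 8
  L_1(t) = (t - 2)(t - 6) / -4
  L_2(t) = (t - 2)(t - 4) / 8
Then P(t) = -16·L_0(t) - 78·L_1(t) - 180·L_2(t).
Expanding and collecting terms gives P(t) = -5t² - t + 6.
Evaluating at t = 10: P(10) = -504.

-504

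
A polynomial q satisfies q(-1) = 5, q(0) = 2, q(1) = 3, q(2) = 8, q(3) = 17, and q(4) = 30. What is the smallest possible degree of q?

2

Forward differences of the values at x = -1, 0, 1, 2, 3, 4:
  q  : 5  2  3  8  17  30
  Δ  : -3  1  5  9  13
  Δ^2: 4  4  4  4
  Δ^3: 0  0  0
  Δ^4: 0  0
  Δ^5: 0
The second differences are constant (4) and nonzero, while all higher differences vanish, so the minimal degree is 2.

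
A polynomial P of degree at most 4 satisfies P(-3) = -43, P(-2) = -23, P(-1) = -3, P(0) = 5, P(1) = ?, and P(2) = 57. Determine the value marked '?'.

13

On equispaced nodes a degree-4 polynomial has vanishing fifth forward difference, so
  - P(-3) + 5·P(-2) - 10·P(-1) + 10·P(0) - 5·P(1) + P(2) = 0.
Substituting the known values and solving for P(1):
  -5·P(1) = -65
  P(1) = 13.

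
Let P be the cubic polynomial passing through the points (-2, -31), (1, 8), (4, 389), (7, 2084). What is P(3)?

Forward differences of the values at x = -2, 1, 4, 7:
  P  : -31  8  389  2084
  Δ  : 39  381  1695
  Δ^2: 342  1314
  Δ^3: 972
The third differences are constant, confirming degree 3.
Interpolating (Newton forward form) and evaluating at x = 3 gives P(3) = 164.

164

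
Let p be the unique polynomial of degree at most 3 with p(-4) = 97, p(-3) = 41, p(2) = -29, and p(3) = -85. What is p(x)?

p(x) = -2x^3 - 3x^2 - 3x + 5

Using the Lagrange interpolation formula with nodes -4, -3, 2, 3:
  L_0(x) = (x + 3)(x - 2)(x - 3) / -42
  L_1(x) = (x + 4)(x - 2)(x - 3) / 30
  L_2(x) = (x + 4)(x + 3)(x - 3) / -30
  L_3(x) = (x + 4)(x + 3)(x - 2) / 42
Then p(x) = 97·L_0(x) + 41·L_1(x) - 29·L_2(x) - 85·L_3(x).
Expanding and collecting terms gives p(x) = -2x^3 - 3x^2 - 3x + 5.
Check: p(3) = -85. ✓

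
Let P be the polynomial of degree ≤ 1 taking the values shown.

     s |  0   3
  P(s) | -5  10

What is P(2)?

5

Write P(s) = as + b. Substituting each data point gives a linear system:
  b = -5
  3a + b = 10
Solving the system yields a = 5, b = -5.
So P(s) = 5s - 5.
Then P(2) = 5.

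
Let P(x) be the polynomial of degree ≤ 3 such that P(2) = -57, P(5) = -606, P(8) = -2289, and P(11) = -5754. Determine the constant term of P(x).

Write P(x) = ax^3 + bx^2 + cx + d. Substituting each data point gives a linear system:
  8a + 4b + 2c + d = -57
  125a + 25b + 5c + d = -606
  512a + 64b + 8c + d = -2289
  1331a + 121b + 11c + d = -5754
Solving the system yields a = -4, b = -3, c = -6, d = -1.
So P(x) = -4x^3 - 3x^2 - 6x - 1.
The constant term is -1.

-1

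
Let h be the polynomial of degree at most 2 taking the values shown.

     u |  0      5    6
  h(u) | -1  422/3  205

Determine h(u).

h(u) = 6u^2 - (5/3)u - 1

Write h(u) = au^2 + bu + c. Substituting each data point gives a linear system:
  c = -1
  25a + 5b + c = 422/3
  36a + 6b + c = 205
Solving the system yields a = 6, b = -5/3, c = -1.
So h(u) = 6u^2 - (5/3)u - 1.
Check: h(6) = 205. ✓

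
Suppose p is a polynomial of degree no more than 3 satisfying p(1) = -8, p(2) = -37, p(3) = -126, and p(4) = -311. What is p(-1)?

14

Using the Lagrange interpolation formula with nodes 1, 2, 3, 4:
  L_0(x) = (x - 2)(x - 3)(x - 4) / -6
  L_1(x) = (x - 1)(x - 3)(x - 4) / 2
  L_2(x) = (x - 1)(x - 2)(x - 4) / -2
  L_3(x) = (x - 1)(x - 2)(x - 3) / 6
Then p(x) = -8·L_0(x) - 37·L_1(x) - 126·L_2(x) - 311·L_3(x).
Expanding and collecting terms gives p(x) = -6x^3 + 6x^2 - 5x - 3.
Evaluating at x = -1: p(-1) = 14.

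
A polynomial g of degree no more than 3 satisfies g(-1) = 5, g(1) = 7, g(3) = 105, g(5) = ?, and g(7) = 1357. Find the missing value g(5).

On equispaced nodes a degree-3 polynomial has vanishing fourth forward difference, so
  g(-1) - 4·g(1) + 6·g(3) - 4·g(5) + g(7) = 0.
Substituting the known values and solving for g(5):
  -4·g(5) = -1964
  g(5) = 491.

491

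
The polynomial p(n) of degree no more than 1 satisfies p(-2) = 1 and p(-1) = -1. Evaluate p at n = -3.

3

Write p(n) = an + b. Substituting each data point gives a linear system:
  -2a + b = 1
  -a + b = -1
Solving the system yields a = -2, b = -3.
So p(n) = -2n - 3.
Then p(-3) = 3.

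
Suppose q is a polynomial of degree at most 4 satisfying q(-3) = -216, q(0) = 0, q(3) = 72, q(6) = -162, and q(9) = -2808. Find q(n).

q(n) = -n^4 + 5n^3 + n^2 + 3n

Write q(n) = an^4 + bn^3 + cn^2 + dn + e. Substituting each data point gives a linear system:
  81a - 27b + 9c - 3d + e = -216
  e = 0
  81a + 27b + 9c + 3d + e = 72
  1296a + 216b + 36c + 6d + e = -162
  6561a + 729b + 81c + 9d + e = -2808
Solving the system yields a = -1, b = 5, c = 1, d = 3, e = 0.
So q(n) = -n^4 + 5n^3 + n^2 + 3n.
Check: q(3) = 72. ✓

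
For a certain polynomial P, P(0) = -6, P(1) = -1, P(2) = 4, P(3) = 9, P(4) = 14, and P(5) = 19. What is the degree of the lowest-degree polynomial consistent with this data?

Forward differences of the values at s = 0, 1, 2, 3, 4, 5:
  P  : -6  -1  4  9  14  19
  Δ  : 5  5  5  5  5
  Δ^2: 0  0  0  0
  Δ^3: 0  0  0
  Δ^4: 0  0
  Δ^5: 0
The first differences are constant (5) and nonzero, while all higher differences vanish, so the minimal degree is 1.

1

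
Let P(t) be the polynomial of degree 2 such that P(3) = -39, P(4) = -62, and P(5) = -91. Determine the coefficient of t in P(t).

Write P(t) = at^2 + bt + c. Substituting each data point gives a linear system:
  9a + 3b + c = -39
  16a + 4b + c = -62
  25a + 5b + c = -91
Solving the system yields a = -3, b = -2, c = -6.
So P(t) = -3t^2 - 2t - 6.
The coefficient of t is -2.

-2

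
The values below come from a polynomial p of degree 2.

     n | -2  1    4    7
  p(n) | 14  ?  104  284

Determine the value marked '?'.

On equispaced nodes a degree-2 polynomial has vanishing third forward difference, so
  - p(-2) + 3·p(1) - 3·p(4) + p(7) = 0.
Substituting the known values and solving for p(1):
  3·p(1) = 42
  p(1) = 14.

14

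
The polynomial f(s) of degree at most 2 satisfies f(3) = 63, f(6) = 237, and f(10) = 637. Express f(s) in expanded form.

Using the Lagrange interpolation formula with nodes 3, 6, 10:
  L_0(s) = (s - 6)(s - 10) / 21
  L_1(s) = (s - 3)(s - 10) / -12
  L_2(s) = (s - 3)(s - 6) / 28
Then f(s) = 63·L_0(s) + 237·L_1(s) + 637·L_2(s).
Expanding and collecting terms gives f(s) = 6s² + 4s - 3.
Check: f(10) = 637. ✓

f(s) = 6s^2 + 4s - 3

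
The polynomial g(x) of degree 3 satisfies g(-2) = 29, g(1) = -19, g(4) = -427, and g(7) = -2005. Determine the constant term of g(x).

-3

Write g(x) = ax^3 + bx^2 + cx + d. Substituting each data point gives a linear system:
  -8a + 4b - 2c + d = 29
  a + b + c + d = -19
  64a + 16b + 4c + d = -427
  343a + 49b + 7c + d = -2005
Solving the system yields a = -5, b = -5, c = -6, d = -3.
So g(x) = -5x^3 - 5x^2 - 6x - 3.
The constant term is -3.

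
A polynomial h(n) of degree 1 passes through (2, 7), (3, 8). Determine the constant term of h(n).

5

Write h(n) = an + b. Substituting each data point gives a linear system:
  2a + b = 7
  3a + b = 8
Solving the system yields a = 1, b = 5.
So h(n) = n + 5.
The constant term is 5.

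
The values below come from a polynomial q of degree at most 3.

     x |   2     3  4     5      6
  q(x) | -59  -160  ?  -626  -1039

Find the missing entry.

-341

The 4 known points determine the degree-3 polynomial uniquely.
Write q(x) = ax^3 + bx^2 + cx + d. Substituting each data point gives a linear system:
  8a + 4b + 2c + d = -59
  27a + 9b + 3c + d = -160
  125a + 25b + 5c + d = -626
  216a + 36b + 6c + d = -1039
Solving the system yields a = -4, b = -4, c = -5, d = -1.
So q(x) = -4x^3 - 4x^2 - 5x - 1.
Then q(4) = -341.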